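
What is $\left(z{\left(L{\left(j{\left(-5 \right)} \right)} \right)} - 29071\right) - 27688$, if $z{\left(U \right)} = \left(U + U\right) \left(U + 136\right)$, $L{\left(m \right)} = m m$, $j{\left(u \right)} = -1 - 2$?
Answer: $-54149$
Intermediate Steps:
$j{\left(u \right)} = -3$ ($j{\left(u \right)} = -1 - 2 = -3$)
$L{\left(m \right)} = m^{2}$
$z{\left(U \right)} = 2 U \left(136 + U\right)$
$\left(z{\left(L{\left(j{\left(-5 \right)} \right)} \right)} - 29071\right) - 27688 = \left(2 \left(-3\right)^{2} \left(136 + \left(-3\right)^{2}\right) - 29071\right) - 27688 = \left(2 \cdot 9 \left(136 + 9\right) - 29071\right) - 27688 = \left(2 \cdot 9 \cdot 145 - 29071\right) - 27688 = \left(2610 - 29071\right) - 27688 = -26461 - 27688 = -54149$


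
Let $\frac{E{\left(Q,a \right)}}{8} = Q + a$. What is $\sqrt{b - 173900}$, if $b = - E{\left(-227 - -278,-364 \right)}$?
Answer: $414 i \approx 414.0 i$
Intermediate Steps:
$E{\left(Q,a \right)} = 8 Q + 8 a$ ($E{\left(Q,a \right)} = 8 \left(Q + a\right) = 8 Q + 8 a$)
$b = 2504$ ($b = - (8 \left(-227 - -278\right) + 8 \left(-364\right)) = - (8 \left(-227 + 278\right) - 2912) = - (8 \cdot 51 - 2912) = - (408 - 2912) = \left(-1\right) \left(-2504\right) = 2504$)
$\sqrt{b - 173900} = \sqrt{2504 - 173900} = \sqrt{-171396} = 414 i$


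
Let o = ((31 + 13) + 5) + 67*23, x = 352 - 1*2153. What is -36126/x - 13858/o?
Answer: 16241041/1431795 ≈ 11.343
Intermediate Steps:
x = -1801 (x = 352 - 2153 = -1801)
o = 1590 (o = (44 + 5) + 1541 = 49 + 1541 = 1590)
-36126/x - 13858/o = -36126/(-1801) - 13858/1590 = -36126*(-1/1801) - 13858*1/1590 = 36126/1801 - 6929/795 = 16241041/1431795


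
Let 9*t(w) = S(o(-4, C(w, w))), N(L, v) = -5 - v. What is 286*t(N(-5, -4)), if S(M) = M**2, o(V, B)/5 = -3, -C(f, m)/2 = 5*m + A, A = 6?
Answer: 7150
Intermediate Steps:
C(f, m) = -12 - 10*m (C(f, m) = -2*(5*m + 6) = -2*(6 + 5*m) = -12 - 10*m)
o(V, B) = -15 (o(V, B) = 5*(-3) = -15)
t(w) = 25 (t(w) = (1/9)*(-15)**2 = (1/9)*225 = 25)
286*t(N(-5, -4)) = 286*25 = 7150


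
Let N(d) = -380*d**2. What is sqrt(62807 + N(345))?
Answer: I*sqrt(45166693) ≈ 6720.6*I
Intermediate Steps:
sqrt(62807 + N(345)) = sqrt(62807 - 380*345**2) = sqrt(62807 - 380*119025) = sqrt(62807 - 45229500) = sqrt(-45166693) = I*sqrt(45166693)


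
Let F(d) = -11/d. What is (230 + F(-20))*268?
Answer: 308937/5 ≈ 61787.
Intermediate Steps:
(230 + F(-20))*268 = (230 - 11/(-20))*268 = (230 - 11*(-1/20))*268 = (230 + 11/20)*268 = (4611/20)*268 = 308937/5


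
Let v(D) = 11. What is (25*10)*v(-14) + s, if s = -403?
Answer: 2347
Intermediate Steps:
(25*10)*v(-14) + s = (25*10)*11 - 403 = 250*11 - 403 = 2750 - 403 = 2347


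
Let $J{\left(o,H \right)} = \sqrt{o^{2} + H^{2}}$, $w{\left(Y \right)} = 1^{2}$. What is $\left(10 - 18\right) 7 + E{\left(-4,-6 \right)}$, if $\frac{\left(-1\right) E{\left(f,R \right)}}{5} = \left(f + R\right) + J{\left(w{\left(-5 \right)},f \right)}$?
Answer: $-6 - 5 \sqrt{17} \approx -26.616$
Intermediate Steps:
$w{\left(Y \right)} = 1$
$J{\left(o,H \right)} = \sqrt{H^{2} + o^{2}}$
$E{\left(f,R \right)} = - 5 R - 5 f - 5 \sqrt{1 + f^{2}}$ ($E{\left(f,R \right)} = - 5 \left(\left(f + R\right) + \sqrt{f^{2} + 1^{2}}\right) = - 5 \left(\left(R + f\right) + \sqrt{f^{2} + 1}\right) = - 5 \left(\left(R + f\right) + \sqrt{1 + f^{2}}\right) = - 5 \left(R + f + \sqrt{1 + f^{2}}\right) = - 5 R - 5 f - 5 \sqrt{1 + f^{2}}$)
$\left(10 - 18\right) 7 + E{\left(-4,-6 \right)} = \left(10 - 18\right) 7 - \left(-50 + 5 \sqrt{1 + \left(-4\right)^{2}}\right) = \left(10 - 18\right) 7 + \left(30 + 20 - 5 \sqrt{1 + 16}\right) = \left(-8\right) 7 + \left(30 + 20 - 5 \sqrt{17}\right) = -56 + \left(50 - 5 \sqrt{17}\right) = -6 - 5 \sqrt{17}$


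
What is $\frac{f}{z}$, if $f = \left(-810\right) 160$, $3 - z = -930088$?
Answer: $- \frac{129600}{930091} \approx -0.13934$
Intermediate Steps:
$z = 930091$ ($z = 3 - -930088 = 3 + 930088 = 930091$)
$f = -129600$
$\frac{f}{z} = - \frac{129600}{930091}$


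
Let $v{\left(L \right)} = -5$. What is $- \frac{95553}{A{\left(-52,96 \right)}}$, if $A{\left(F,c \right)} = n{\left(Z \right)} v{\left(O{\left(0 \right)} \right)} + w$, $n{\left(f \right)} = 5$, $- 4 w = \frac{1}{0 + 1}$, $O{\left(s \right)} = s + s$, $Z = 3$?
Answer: $\frac{382212}{101} \approx 3784.3$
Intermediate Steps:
$O{\left(s \right)} = 2 s$
$w = - \frac{1}{4}$ ($w = - \frac{1}{4 \left(0 + 1\right)} = - \frac{1}{4 \cdot 1} = \left(- \frac{1}{4}\right) 1 = - \frac{1}{4} \approx -0.25$)
$A{\left(F,c \right)} = - \frac{101}{4}$ ($A{\left(F,c \right)} = 5 \left(-5\right) - \frac{1}{4} = -25 - \frac{1}{4} = - \frac{101}{4}$)
$- \frac{95553}{A{\left(-52,96 \right)}} = - \frac{95553}{- \frac{101}{4}} = \left(-95553\right) \left(- \frac{4}{101}\right) = \frac{382212}{101}$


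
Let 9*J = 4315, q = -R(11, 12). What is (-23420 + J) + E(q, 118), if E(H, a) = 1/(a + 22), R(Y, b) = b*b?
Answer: -28905091/1260 ≈ -22941.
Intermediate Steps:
R(Y, b) = b**2
q = -144 (q = -1*12**2 = -1*144 = -144)
E(H, a) = 1/(22 + a)
J = 4315/9 (J = (1/9)*4315 = 4315/9 ≈ 479.44)
(-23420 + J) + E(q, 118) = (-23420 + 4315/9) + 1/(22 + 118) = -206465/9 + 1/140 = -28905091/1260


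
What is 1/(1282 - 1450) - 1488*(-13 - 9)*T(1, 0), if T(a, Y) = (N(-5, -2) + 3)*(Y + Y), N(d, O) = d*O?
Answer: -1/168 ≈ -0.0059524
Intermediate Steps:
N(d, O) = O*d
T(a, Y) = 26*Y (T(a, Y) = (-2*(-5) + 3)*(Y + Y) = (10 + 3)*(2*Y) = 13*(2*Y) = 26*Y)
1/(1282 - 1450) - 1488*(-13 - 9)*T(1, 0) = 1/(1282 - 1450) - 1488*(-13 - 9)*26*0 = 1/(-168) - (-32736)*0 = -1/168 - 1488*0 = -1/168 + 0 = -1/168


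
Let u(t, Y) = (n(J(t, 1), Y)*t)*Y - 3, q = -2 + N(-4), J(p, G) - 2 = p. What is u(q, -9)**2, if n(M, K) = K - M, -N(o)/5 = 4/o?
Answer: 140625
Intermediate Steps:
N(o) = -20/o
J(p, G) = 2 + p
q = 3 (q = -2 - 20/(-4) = -2 - 20*(-1/4) = -2 + 5 = 3)
u(t, Y) = -3 + Y*t*(-2 + Y - t) (u(t, Y) = ((Y - (2 + t))*t)*Y - 3 = ((Y + (-2 - t))*t)*Y - 3 = ((-2 + Y - t)*t)*Y - 3 = (t*(-2 + Y - t))*Y - 3 = Y*t*(-2 + Y - t) - 3 = -3 + Y*t*(-2 + Y - t))
u(q, -9)**2 = (-3 - 1*(-9)*3*(2 + 3 - 1*(-9)))**2 = (-3 - 1*(-9)*3*(2 + 3 + 9))**2 = (-3 - 1*(-9)*3*14)**2 = (-3 + 378)**2 = 375**2 = 140625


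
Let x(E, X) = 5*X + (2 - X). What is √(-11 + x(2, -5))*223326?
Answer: 223326*I*√29 ≈ 1.2026e+6*I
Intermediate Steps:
x(E, X) = 2 + 4*X
√(-11 + x(2, -5))*223326 = √(-11 + (2 + 4*(-5)))*223326 = √(-11 + (2 - 20))*223326 = √(-11 - 18)*223326 = √(-29)*223326 = (I*√29)*223326 = 223326*I*√29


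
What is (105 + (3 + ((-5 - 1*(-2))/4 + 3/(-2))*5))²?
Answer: 149769/16 ≈ 9360.6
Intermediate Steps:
(105 + (3 + ((-5 - 1*(-2))/4 + 3/(-2))*5))² = (105 + (3 + ((-5 + 2)*(¼) + 3*(-½))*5))² = (105 + (3 + (-3*¼ - 3/2)*5))² = (105 + (3 + (-¾ - 3/2)*5))² = (105 + (3 - 9/4*5))² = (105 + (3 - 45/4))² = (105 - 33/4)² = (387/4)² = 149769/16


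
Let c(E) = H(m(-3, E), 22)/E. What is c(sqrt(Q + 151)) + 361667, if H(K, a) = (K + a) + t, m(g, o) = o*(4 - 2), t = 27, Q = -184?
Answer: 361669 - 49*I*sqrt(33)/33 ≈ 3.6167e+5 - 8.5298*I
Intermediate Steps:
m(g, o) = 2*o (m(g, o) = o*2 = 2*o)
H(K, a) = 27 + K + a (H(K, a) = (K + a) + 27 = 27 + K + a)
c(E) = (49 + 2*E)/E (c(E) = (27 + 2*E + 22)/E = (49 + 2*E)/E)
c(sqrt(Q + 151)) + 361667 = (2 + 49/(sqrt(-184 + 151))) + 361667 = (2 + 49/(sqrt(-33))) + 361667 = (2 + 49/((I*sqrt(33)))) + 361667 = (2 + 49*(-I*sqrt(33)/33)) + 361667 = (2 - 49*I*sqrt(33)/33) + 361667 = 361669 - 49*I*sqrt(33)/33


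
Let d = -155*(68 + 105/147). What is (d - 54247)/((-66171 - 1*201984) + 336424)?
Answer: -454284/477883 ≈ -0.95062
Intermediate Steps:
d = -74555/7 (d = -155*(68 + 105*(1/147)) = -155*(68 + 5/7) = -155*481/7 = -74555/7 ≈ -10651.)
(d - 54247)/((-66171 - 1*201984) + 336424) = (-74555/7 - 54247)/((-66171 - 1*201984) + 336424) = -454284/(7*((-66171 - 201984) + 336424)) = -454284/(7*(-268155 + 336424)) = -454284/7/68269 = -454284/7*1/68269 = -454284/477883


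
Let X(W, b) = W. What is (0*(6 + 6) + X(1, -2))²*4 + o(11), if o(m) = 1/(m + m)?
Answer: 89/22 ≈ 4.0455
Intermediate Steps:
o(m) = 1/(2*m)
(0*(6 + 6) + X(1, -2))²*4 + o(11) = (0*(6 + 6) + 1)²*4 + (½)/11 = (0*12 + 1)²*4 + (½)*(1/11) = (0 + 1)²*4 + 1/22 = 1²*4 + 1/22 = 1*4 + 1/22 = 4 + 1/22 = 89/22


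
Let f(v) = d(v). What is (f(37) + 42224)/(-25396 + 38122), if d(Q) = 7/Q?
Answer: 74395/22422 ≈ 3.3179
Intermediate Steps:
f(v) = 7/v
(f(37) + 42224)/(-25396 + 38122) = (7/37 + 42224)/(-25396 + 38122) = (7*(1/37) + 42224)/12726 = (7/37 + 42224)*(1/12726) = (1562295/37)*(1/12726) = 74395/22422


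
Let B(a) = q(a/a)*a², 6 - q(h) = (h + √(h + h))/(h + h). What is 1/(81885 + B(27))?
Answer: 114526/9836799213 + 162*√2/3278933071 ≈ 1.1712e-5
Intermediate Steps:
q(h) = 6 - (h + √2*√h)/(2*h) (q(h) = 6 - (h + √(h + h))/(h + h) = 6 - (h + √(2*h))/(2*h) = 6 - (h + √2*√h)*1/(2*h) = 6 - (h + √2*√h)/(2*h))
B(a) = a²*(11/2 - √2/2) (B(a) = (11/2 - √2/(2*√(a/a)))*a² = (11/2 - √2/(2*√1))*a² = (11/2 - ½*√2*1)*a² = (11/2 - √2/2)*a² = a²*(11/2 - √2/2))
1/(81885 + B(27)) = 1/(81885 + (½)*27²*(11 - √2)) = 1/(81885 + (½)*729*(11 - √2)) = 1/(81885 + (8019/2 - 729*√2/2)) = 1/(171789/2 - 729*√2/2)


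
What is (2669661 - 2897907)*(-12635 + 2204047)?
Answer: -500181023352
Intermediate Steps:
(2669661 - 2897907)*(-12635 + 2204047) = -228246*2191412 = -500181023352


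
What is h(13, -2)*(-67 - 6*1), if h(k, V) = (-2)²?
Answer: -292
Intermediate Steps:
h(k, V) = 4
h(13, -2)*(-67 - 6*1) = 4*(-67 - 6*1) = 4*(-67 - 6) = 4*(-73) = -292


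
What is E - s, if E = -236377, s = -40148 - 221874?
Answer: 25645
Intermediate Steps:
s = -262022
E - s = -236377 - 1*(-262022) = -236377 + 262022 = 25645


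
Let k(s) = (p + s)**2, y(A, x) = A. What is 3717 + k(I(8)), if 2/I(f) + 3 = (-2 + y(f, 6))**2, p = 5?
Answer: 4075702/1089 ≈ 3742.6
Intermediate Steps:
I(f) = 2/(-3 + (-2 + f)**2)
k(s) = (5 + s)**2
3717 + k(I(8)) = 3717 + (5 + 2/(-3 + (-2 + 8)**2))**2 = 3717 + (5 + 2/(-3 + 6**2))**2 = 3717 + (5 + 2/(-3 + 36))**2 = 3717 + (5 + 2/33)**2 = 3717 + (167/33)**2 = 3717 + 27889/1089 = 4075702/1089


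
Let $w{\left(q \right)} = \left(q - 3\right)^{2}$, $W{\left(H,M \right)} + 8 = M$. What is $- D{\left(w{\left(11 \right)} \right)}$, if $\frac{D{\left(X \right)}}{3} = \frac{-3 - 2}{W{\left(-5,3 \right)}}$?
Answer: $-3$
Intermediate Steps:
$W{\left(H,M \right)} = -8 + M$
$w{\left(q \right)} = \left(-3 + q\right)^{2}$
$D{\left(X \right)} = 3$ ($D{\left(X \right)} = 3 \frac{-3 - 2}{-8 + 3} = 3 \frac{1}{-5} \left(-5\right) = 3 \left(\left(- \frac{1}{5}\right) \left(-5\right)\right) = 3 \cdot 1 = 3$)
$- D{\left(w{\left(11 \right)} \right)} = \left(-1\right) 3 = -3$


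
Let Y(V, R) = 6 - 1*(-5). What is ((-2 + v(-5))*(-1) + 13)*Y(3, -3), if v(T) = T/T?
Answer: 154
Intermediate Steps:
Y(V, R) = 11 (Y(V, R) = 6 + 5 = 11)
v(T) = 1
((-2 + v(-5))*(-1) + 13)*Y(3, -3) = ((-2 + 1)*(-1) + 13)*11 = (-1*(-1) + 13)*11 = (1 + 13)*11 = 14*11 = 154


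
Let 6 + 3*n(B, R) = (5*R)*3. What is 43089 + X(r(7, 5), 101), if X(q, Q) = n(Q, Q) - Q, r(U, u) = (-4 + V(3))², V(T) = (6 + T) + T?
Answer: 43491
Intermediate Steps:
V(T) = 6 + 2*T
n(B, R) = -2 + 5*R (n(B, R) = -2 + ((5*R)*3)/3 = -2 + (15*R)/3 = -2 + 5*R)
r(U, u) = 64 (r(U, u) = (-4 + (6 + 2*3))² = (-4 + (6 + 6))² = (-4 + 12)² = 8² = 64)
X(q, Q) = -2 + 4*Q (X(q, Q) = (-2 + 5*Q) - Q = -2 + 4*Q)
43089 + X(r(7, 5), 101) = 43089 + (-2 + 4*101) = 43089 + (-2 + 404) = 43089 + 402 = 43491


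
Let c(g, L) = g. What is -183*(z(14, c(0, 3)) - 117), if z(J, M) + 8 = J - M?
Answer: 20313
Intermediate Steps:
z(J, M) = -8 + J - M (z(J, M) = -8 + (J - M) = -8 + J - M)
-183*(z(14, c(0, 3)) - 117) = -183*((-8 + 14 - 1*0) - 117) = -183*((-8 + 14 + 0) - 117) = -183*(6 - 117) = -183*(-111) = 20313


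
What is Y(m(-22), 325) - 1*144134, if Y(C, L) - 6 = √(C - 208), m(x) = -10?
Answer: -144128 + I*√218 ≈ -1.4413e+5 + 14.765*I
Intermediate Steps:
Y(C, L) = 6 + √(-208 + C) (Y(C, L) = 6 + √(C - 208) = 6 + √(-208 + C))
Y(m(-22), 325) - 1*144134 = (6 + √(-208 - 10)) - 1*144134 = (6 + √(-218)) - 144134 = (6 + I*√218) - 144134 = -144128 + I*√218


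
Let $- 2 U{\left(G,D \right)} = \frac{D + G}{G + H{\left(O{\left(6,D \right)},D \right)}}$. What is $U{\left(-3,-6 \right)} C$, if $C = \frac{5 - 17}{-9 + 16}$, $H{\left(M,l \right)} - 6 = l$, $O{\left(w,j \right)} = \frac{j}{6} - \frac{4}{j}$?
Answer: $\frac{18}{7} \approx 2.5714$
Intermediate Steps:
$O{\left(w,j \right)} = - \frac{4}{j} + \frac{j}{6}$ ($O{\left(w,j \right)} = j \frac{1}{6} - \frac{4}{j} = \frac{j}{6} - \frac{4}{j} = - \frac{4}{j} + \frac{j}{6}$)
$H{\left(M,l \right)} = 6 + l$
$U{\left(G,D \right)} = - \frac{D + G}{2 \left(6 + D + G\right)}$ ($U{\left(G,D \right)} = - \frac{\left(D + G\right) \frac{1}{G + \left(6 + D\right)}}{2} = - \frac{\left(D + G\right) \frac{1}{6 + D + G}}{2} = - \frac{\frac{1}{6 + D + G} \left(D + G\right)}{2} = - \frac{D + G}{2 \left(6 + D + G\right)}$)
$C = - \frac{12}{7} \approx -1.7143$
$U{\left(-3,-6 \right)} C = \frac{\left(-1\right) \left(-6\right) - -3}{2 \left(6 - 6 - 3\right)} \left(- \frac{12}{7}\right) = \frac{6 + 3}{2 \left(-3\right)} \left(- \frac{12}{7}\right) = \frac{1}{2} \left(- \frac{1}{3}\right) 9 \left(- \frac{12}{7}\right) = \left(- \frac{3}{2}\right) \left(- \frac{12}{7}\right) = \frac{18}{7}$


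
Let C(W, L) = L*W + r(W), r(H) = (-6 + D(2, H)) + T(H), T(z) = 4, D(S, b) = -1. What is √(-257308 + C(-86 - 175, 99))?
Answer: 5*I*√11326 ≈ 532.12*I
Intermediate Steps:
r(H) = -3 (r(H) = (-6 - 1) + 4 = -7 + 4 = -3)
C(W, L) = -3 + L*W (C(W, L) = L*W - 3 = -3 + L*W)
√(-257308 + C(-86 - 175, 99)) = √(-257308 + (-3 + 99*(-86 - 175))) = √(-257308 + (-3 + 99*(-261))) = √(-257308 + (-3 - 25839)) = √(-257308 - 25842) = √(-283150) = 5*I*√11326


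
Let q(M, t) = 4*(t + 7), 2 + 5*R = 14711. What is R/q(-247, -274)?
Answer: -4903/1780 ≈ -2.7545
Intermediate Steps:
R = 14709/5 (R = -2/5 + (1/5)*14711 = -2/5 + 14711/5 = 14709/5 ≈ 2941.8)
q(M, t) = 28 + 4*t (q(M, t) = 4*(7 + t) = 28 + 4*t)
R/q(-247, -274) = 14709/(5*(28 + 4*(-274))) = 14709/(5*(28 - 1096)) = (14709/5)/(-1068) = (14709/5)*(-1/1068) = -4903/1780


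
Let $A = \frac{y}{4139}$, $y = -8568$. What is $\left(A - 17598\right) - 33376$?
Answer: $- \frac{210989954}{4139} \approx -50976.0$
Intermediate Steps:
$A = - \frac{8568}{4139} \approx -2.0701$
$\left(A - 17598\right) - 33376 = \left(- \frac{8568}{4139} - 17598\right) - 33376 = - \frac{72846690}{4139} - 33376 = - \frac{210989954}{4139}$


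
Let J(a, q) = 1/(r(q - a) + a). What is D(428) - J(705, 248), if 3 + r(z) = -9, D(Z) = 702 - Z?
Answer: 189881/693 ≈ 274.00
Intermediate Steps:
r(z) = -12 (r(z) = -3 - 9 = -12)
J(a, q) = 1/(-12 + a)
D(428) - J(705, 248) = (702 - 1*428) - 1/(-12 + 705) = (702 - 428) - 1/693 = 274 - 1*1/693 = 274 - 1/693 = 189881/693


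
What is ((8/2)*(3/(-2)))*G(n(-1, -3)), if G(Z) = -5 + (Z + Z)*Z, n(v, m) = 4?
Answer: -162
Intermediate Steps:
G(Z) = -5 + 2*Z**2 (G(Z) = -5 + (2*Z)*Z = -5 + 2*Z**2)
((8/2)*(3/(-2)))*G(n(-1, -3)) = ((8/2)*(3/(-2)))*(-5 + 2*4**2) = ((8*(1/2))*(3*(-1/2)))*(-5 + 2*16) = (4*(-3/2))*(-5 + 32) = -6*27 = -162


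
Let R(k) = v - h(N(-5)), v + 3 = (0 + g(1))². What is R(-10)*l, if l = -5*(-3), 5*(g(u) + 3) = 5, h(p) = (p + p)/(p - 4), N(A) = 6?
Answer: -75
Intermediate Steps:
h(p) = 2*p/(-4 + p) (h(p) = (2*p)/(-4 + p) = 2*p/(-4 + p))
g(u) = -2 (g(u) = -3 + (⅕)*5 = -3 + 1 = -2)
v = 1 (v = -3 + (0 - 2)² = -3 + (-2)² = -3 + 4 = 1)
l = 15
R(k) = -5 (R(k) = 1 - 2*6/(-4 + 6) = 1 - 2*6/2 = 1 - 1*6 = 1 - 6 = -5)
R(-10)*l = -5*15 = -75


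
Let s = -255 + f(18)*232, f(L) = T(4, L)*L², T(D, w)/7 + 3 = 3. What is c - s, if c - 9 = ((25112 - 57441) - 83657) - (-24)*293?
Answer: -108690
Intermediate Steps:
T(D, w) = 0 (T(D, w) = -21 + 7*3 = -21 + 21 = 0)
f(L) = 0 (f(L) = 0*L² = 0)
s = -255 (s = -255 + 0*232 = -255 + 0 = -255)
c = -108945 (c = 9 + (((25112 - 57441) - 83657) - (-24)*293) = 9 + ((-32329 - 83657) - 1*(-7032)) = 9 + (-115986 + 7032) = 9 - 108954 = -108945)
c - s = -108945 - 1*(-255) = -108945 + 255 = -108690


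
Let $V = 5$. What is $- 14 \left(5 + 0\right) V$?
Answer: $-350$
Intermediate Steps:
$- 14 \left(5 + 0\right) V = - 14 \left(5 + 0\right) 5 = \left(-14\right) 5 \cdot 5 = \left(-70\right) 5 = -350$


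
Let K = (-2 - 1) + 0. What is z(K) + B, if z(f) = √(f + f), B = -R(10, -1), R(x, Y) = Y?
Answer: 1 + I*√6 ≈ 1.0 + 2.4495*I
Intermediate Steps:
K = -3 (K = -3 + 0 = -3)
B = 1 (B = -1*(-1) = 1)
z(f) = √2*√f (z(f) = √(2*f) = √2*√f)
z(K) + B = √2*√(-3) + 1 = √2*(I*√3) + 1 = I*√6 + 1 = 1 + I*√6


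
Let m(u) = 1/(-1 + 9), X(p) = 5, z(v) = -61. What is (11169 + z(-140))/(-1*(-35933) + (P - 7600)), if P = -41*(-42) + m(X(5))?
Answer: 88864/240441 ≈ 0.36959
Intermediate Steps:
m(u) = ⅛ (m(u) = 1/8 = ⅛)
P = 13777/8 (P = -41*(-42) + ⅛ = 1722 + ⅛ = 13777/8 ≈ 1722.1)
(11169 + z(-140))/(-1*(-35933) + (P - 7600)) = (11169 - 61)/(-1*(-35933) + (13777/8 - 7600)) = 11108/(35933 - 47023/8) = 11108/(240441/8) = 11108*(8/240441) = 88864/240441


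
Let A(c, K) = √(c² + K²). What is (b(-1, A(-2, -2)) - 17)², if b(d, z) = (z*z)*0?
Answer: 289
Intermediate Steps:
A(c, K) = √(K² + c²)
b(d, z) = 0 (b(d, z) = z²*0 = 0)
(b(-1, A(-2, -2)) - 17)² = (0 - 17)² = (-17)² = 289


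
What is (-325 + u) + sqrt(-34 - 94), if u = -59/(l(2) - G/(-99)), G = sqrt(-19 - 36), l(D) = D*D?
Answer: -4845101/14261 + 8*I*sqrt(2) + 531*I*sqrt(55)/14261 ≈ -339.74 + 11.59*I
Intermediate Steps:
l(D) = D**2
G = I*sqrt(55) (G = sqrt(-55) = I*sqrt(55) ≈ 7.4162*I)
u = -59/(4 + I*sqrt(55)/99) (u = -59/(2**2 - I*sqrt(55)/(-99)) = -59/(4 - I*sqrt(55)*(-1)/99) = -59/(4 - (-1)*I*sqrt(55)/99) = -59/(4 + I*sqrt(55)/99) ≈ -14.745 + 0.27614*I)
(-325 + u) + sqrt(-34 - 94) = (-325 + (-210276/14261 + 531*I*sqrt(55)/14261)) + sqrt(-34 - 94) = (-4845101/14261 + 531*I*sqrt(55)/14261) + sqrt(-128) = (-4845101/14261 + 531*I*sqrt(55)/14261) + 8*I*sqrt(2) = -4845101/14261 + 8*I*sqrt(2) + 531*I*sqrt(55)/14261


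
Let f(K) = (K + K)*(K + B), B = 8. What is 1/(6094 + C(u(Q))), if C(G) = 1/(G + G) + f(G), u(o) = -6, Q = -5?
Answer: 12/72839 ≈ 0.00016475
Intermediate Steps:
f(K) = 2*K*(8 + K) (f(K) = (K + K)*(K + 8) = (2*K)*(8 + K) = 2*K*(8 + K))
C(G) = 1/(2*G) + 2*G*(8 + G) (C(G) = 1/(G + G) + 2*G*(8 + G) = 1/(2*G) + 2*G*(8 + G))
1/(6094 + C(u(Q))) = 1/(6094 + (½)*(1 + 4*(-6)²*(8 - 6))/(-6)) = 1/(6094 + (½)*(-⅙)*(1 + 4*36*2)) = 1/(6094 + (½)*(-⅙)*(1 + 288)) = 1/(6094 + (½)*(-⅙)*289) = 1/(6094 - 289/12) = 1/(72839/12) = 12/72839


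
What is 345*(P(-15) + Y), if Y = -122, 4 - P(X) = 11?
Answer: -44505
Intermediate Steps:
P(X) = -7 (P(X) = 4 - 1*11 = 4 - 11 = -7)
345*(P(-15) + Y) = 345*(-7 - 122) = 345*(-129) = -44505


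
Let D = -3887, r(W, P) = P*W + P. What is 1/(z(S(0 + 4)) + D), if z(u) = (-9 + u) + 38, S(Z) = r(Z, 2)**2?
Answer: -1/3758 ≈ -0.00026610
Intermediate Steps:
r(W, P) = P + P*W
S(Z) = (2 + 2*Z)**2 (S(Z) = (2*(1 + Z))**2 = (2 + 2*Z)**2)
z(u) = 29 + u
1/(z(S(0 + 4)) + D) = 1/((29 + 4*(1 + (0 + 4))**2) - 3887) = 1/((29 + 4*(1 + 4)**2) - 3887) = 1/((29 + 4*5**2) - 3887) = 1/((29 + 4*25) - 3887) = 1/((29 + 100) - 3887) = 1/(129 - 3887) = 1/(-3758) = -1/3758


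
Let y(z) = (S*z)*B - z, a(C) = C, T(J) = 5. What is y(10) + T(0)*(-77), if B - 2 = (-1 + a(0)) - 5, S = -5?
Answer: -195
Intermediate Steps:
B = -4 (B = 2 + ((-1 + 0) - 5) = 2 + (-1 - 5) = 2 - 6 = -4)
y(z) = 19*z (y(z) = -5*z*(-4) - z = 20*z - z = 19*z)
y(10) + T(0)*(-77) = 19*10 + 5*(-77) = 190 - 385 = -195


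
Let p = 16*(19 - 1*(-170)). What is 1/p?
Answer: 1/3024 ≈ 0.00033069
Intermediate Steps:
p = 3024 (p = 16*(19 + 170) = 16*189 = 3024)
1/p = 1/3024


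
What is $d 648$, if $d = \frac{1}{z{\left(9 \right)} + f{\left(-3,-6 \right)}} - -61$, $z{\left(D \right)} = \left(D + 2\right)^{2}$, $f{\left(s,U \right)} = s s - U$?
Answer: $\frac{672057}{17} \approx 39533.0$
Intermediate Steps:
$f{\left(s,U \right)} = s^{2} - U$
$z{\left(D \right)} = \left(2 + D\right)^{2}$
$d = \frac{8297}{136}$ ($d = \frac{1}{\left(2 + 9\right)^{2} + \left(\left(-3\right)^{2} - -6\right)} - -61 = \frac{1}{11^{2} + \left(9 + 6\right)} + 61 = \frac{1}{121 + 15} + 61 = \frac{1}{136} + 61 = \frac{8297}{136} \approx 61.007$)
$d 648 = \frac{8297}{136} \cdot 648 = \frac{672057}{17}$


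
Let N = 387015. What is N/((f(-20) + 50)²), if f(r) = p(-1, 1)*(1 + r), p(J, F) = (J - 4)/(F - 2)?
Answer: 25801/135 ≈ 191.12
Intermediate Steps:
p(J, F) = (-4 + J)/(-2 + F)
f(r) = 5 + 5*r (f(r) = ((-4 - 1)/(-2 + 1))*(1 + r) = (-5/(-1))*(1 + r) = (-1*(-5))*(1 + r) = 5*(1 + r) = 5 + 5*r)
N/((f(-20) + 50)²) = 387015/(((5 + 5*(-20)) + 50)²) = 387015/(((5 - 100) + 50)²) = 387015/((-95 + 50)²) = 387015/((-45)²) = 387015/2025 = 387015*(1/2025) = 25801/135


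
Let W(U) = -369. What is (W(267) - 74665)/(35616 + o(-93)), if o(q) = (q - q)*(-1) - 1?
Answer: -75034/35615 ≈ -2.1068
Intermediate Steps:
o(q) = -1 (o(q) = 0*(-1) - 1 = 0 - 1 = -1)
(W(267) - 74665)/(35616 + o(-93)) = (-369 - 74665)/(35616 - 1) = -75034/35615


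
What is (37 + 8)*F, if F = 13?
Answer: 585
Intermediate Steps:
(37 + 8)*F = (37 + 8)*13 = 45*13 = 585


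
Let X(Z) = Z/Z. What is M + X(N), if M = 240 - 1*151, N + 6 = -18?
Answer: 90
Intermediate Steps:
N = -24 (N = -6 - 18 = -24)
X(Z) = 1
M = 89 (M = 240 - 151 = 89)
M + X(N) = 89 + 1 = 90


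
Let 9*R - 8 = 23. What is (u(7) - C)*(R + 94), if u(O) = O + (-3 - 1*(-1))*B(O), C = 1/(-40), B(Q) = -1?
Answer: 316597/360 ≈ 879.44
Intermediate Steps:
R = 31/9 (R = 8/9 + (1/9)*23 = 8/9 + 23/9 = 31/9 ≈ 3.4444)
C = -1/40 ≈ -0.025000
u(O) = 2 + O (u(O) = O + (-3 - 1*(-1))*(-1) = O + (-3 + 1)*(-1) = O - 2*(-1) = O + 2 = 2 + O)
(u(7) - C)*(R + 94) = ((2 + 7) - 1*(-1/40))*(31/9 + 94) = (9 + 1/40)*(877/9) = (361/40)*(877/9) = 316597/360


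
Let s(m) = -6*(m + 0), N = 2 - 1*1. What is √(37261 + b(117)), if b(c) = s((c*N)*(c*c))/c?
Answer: I*√44873 ≈ 211.83*I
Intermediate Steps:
N = 1 (N = 2 - 1 = 1)
s(m) = -6*m
b(c) = -6*c² (b(c) = (-6*c*1*c*c)/c = (-6*c*c²)/c = (-6*c³)/c = -6*c²)
√(37261 + b(117)) = √(37261 - 6*117²) = √(37261 - 6*13689) = √(37261 - 82134) = √(-44873) = I*√44873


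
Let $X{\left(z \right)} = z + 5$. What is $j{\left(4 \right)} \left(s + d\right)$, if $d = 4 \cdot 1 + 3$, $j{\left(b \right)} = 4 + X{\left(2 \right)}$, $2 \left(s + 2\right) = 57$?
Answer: $\frac{737}{2} \approx 368.5$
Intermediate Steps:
$X{\left(z \right)} = 5 + z$
$s = \frac{53}{2}$ ($s = -2 + \frac{1}{2} \cdot 57 = -2 + \frac{57}{2} = \frac{53}{2} \approx 26.5$)
$j{\left(b \right)} = 11$ ($j{\left(b \right)} = 4 + \left(5 + 2\right) = 4 + 7 = 11$)
$d = 7$ ($d = 4 + 3 = 7$)
$j{\left(4 \right)} \left(s + d\right) = 11 \left(\frac{53}{2} + 7\right) = 11 \cdot \frac{67}{2} = \frac{737}{2}$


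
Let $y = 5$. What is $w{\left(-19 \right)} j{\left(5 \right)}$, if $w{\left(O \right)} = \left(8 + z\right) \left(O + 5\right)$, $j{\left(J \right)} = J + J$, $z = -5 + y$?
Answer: $-1120$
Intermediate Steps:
$z = 0$ ($z = -5 + 5 = 0$)
$j{\left(J \right)} = 2 J$
$w{\left(O \right)} = 40 + 8 O$ ($w{\left(O \right)} = \left(8 + 0\right) \left(O + 5\right) = 8 \left(5 + O\right) = 40 + 8 O$)
$w{\left(-19 \right)} j{\left(5 \right)} = \left(40 + 8 \left(-19\right)\right) 2 \cdot 5 = \left(40 - 152\right) 10 = \left(-112\right) 10 = -1120$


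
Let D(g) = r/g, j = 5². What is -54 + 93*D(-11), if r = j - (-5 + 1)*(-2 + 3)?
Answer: -3291/11 ≈ -299.18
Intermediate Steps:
j = 25
r = 29 (r = 25 - (-5 + 1)*(-2 + 3) = 25 - (-4) = 25 - 1*(-4) = 25 + 4 = 29)
D(g) = 29/g
-54 + 93*D(-11) = -54 + 93*(29/(-11)) = -54 + 93*(29*(-1/11)) = -54 + 93*(-29/11) = -54 - 2697/11 = -3291/11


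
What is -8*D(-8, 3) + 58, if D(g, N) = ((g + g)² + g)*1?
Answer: -1926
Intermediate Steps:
D(g, N) = g + 4*g² (D(g, N) = ((2*g)² + g)*1 = (4*g² + g)*1 = (g + 4*g²)*1 = g + 4*g²)
-8*D(-8, 3) + 58 = -(-64)*(1 + 4*(-8)) + 58 = -(-64)*(1 - 32) + 58 = -(-64)*(-31) + 58 = -8*248 + 58 = -1984 + 58 = -1926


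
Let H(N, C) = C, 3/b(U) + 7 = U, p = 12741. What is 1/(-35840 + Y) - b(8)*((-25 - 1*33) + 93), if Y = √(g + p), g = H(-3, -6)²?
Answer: -134871782255/1284492823 - √12777/1284492823 ≈ -105.00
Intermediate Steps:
b(U) = 3/(-7 + U)
g = 36 (g = (-6)² = 36)
Y = √12777 (Y = √(36 + 12741) = √12777 ≈ 113.04)
1/(-35840 + Y) - b(8)*((-25 - 1*33) + 93) = 1/(-35840 + √12777) - 3/(-7 + 8)*((-25 - 1*33) + 93) = 1/(-35840 + √12777) - 3/1*((-25 - 33) + 93) = 1/(-35840 + √12777) - 3*1*(-58 + 93) = 1/(-35840 + √12777) - 3*35 = 1/(-35840 + √12777) - 1*105 = 1/(-35840 + √12777) - 105 = -105 + 1/(-35840 + √12777)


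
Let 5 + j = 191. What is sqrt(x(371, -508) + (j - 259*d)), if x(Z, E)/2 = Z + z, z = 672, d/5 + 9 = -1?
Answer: sqrt(15222) ≈ 123.38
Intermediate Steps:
j = 186 (j = -5 + 191 = 186)
d = -50 (d = -45 + 5*(-1) = -45 - 5 = -50)
x(Z, E) = 1344 + 2*Z (x(Z, E) = 2*(Z + 672) = 2*(672 + Z) = 1344 + 2*Z)
sqrt(x(371, -508) + (j - 259*d)) = sqrt((1344 + 2*371) + (186 - 259*(-50))) = sqrt((1344 + 742) + (186 + 12950)) = sqrt(2086 + 13136) = sqrt(15222)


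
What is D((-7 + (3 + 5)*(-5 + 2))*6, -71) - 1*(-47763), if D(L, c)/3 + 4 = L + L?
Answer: 46635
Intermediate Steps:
D(L, c) = -12 + 6*L (D(L, c) = -12 + 3*(L + L) = -12 + 3*(2*L) = -12 + 6*L)
D((-7 + (3 + 5)*(-5 + 2))*6, -71) - 1*(-47763) = (-12 + 6*((-7 + (3 + 5)*(-5 + 2))*6)) - 1*(-47763) = (-12 + 6*((-7 + 8*(-3))*6)) + 47763 = (-12 + 6*((-7 - 24)*6)) + 47763 = (-12 + 6*(-31*6)) + 47763 = (-12 + 6*(-186)) + 47763 = (-12 - 1116) + 47763 = -1128 + 47763 = 46635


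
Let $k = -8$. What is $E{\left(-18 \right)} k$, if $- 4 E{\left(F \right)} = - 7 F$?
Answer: $252$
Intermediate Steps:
$E{\left(F \right)} = \frac{7 F}{4}$ ($E{\left(F \right)} = - \frac{\left(-7\right) F}{4} = \frac{7 F}{4}$)
$E{\left(-18 \right)} k = \frac{7}{4} \left(-18\right) \left(-8\right) = \left(- \frac{63}{2}\right) \left(-8\right) = 252$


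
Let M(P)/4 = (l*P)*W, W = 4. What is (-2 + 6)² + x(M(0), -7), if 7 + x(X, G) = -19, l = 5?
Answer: -10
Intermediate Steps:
M(P) = 80*P (M(P) = 4*((5*P)*4) = 4*(20*P) = 80*P)
x(X, G) = -26 (x(X, G) = -7 - 19 = -26)
(-2 + 6)² + x(M(0), -7) = (-2 + 6)² - 26 = 4² - 26 = 16 - 26 = -10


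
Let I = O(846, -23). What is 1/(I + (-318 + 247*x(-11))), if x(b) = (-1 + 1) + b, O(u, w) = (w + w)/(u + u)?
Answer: -846/2567633 ≈ -0.00032949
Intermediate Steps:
O(u, w) = w/u (O(u, w) = (2*w)/((2*u)) = (2*w)*(1/(2*u)) = w/u)
x(b) = b (x(b) = 0 + b = b)
I = -23/846 ≈ -0.027187
1/(I + (-318 + 247*x(-11))) = 1/(-23/846 + (-318 + 247*(-11))) = 1/(-23/846 + (-318 - 2717)) = 1/(-23/846 - 3035) = 1/(-2567633/846) = -846/2567633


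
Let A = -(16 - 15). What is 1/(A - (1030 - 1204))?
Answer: 1/173 ≈ 0.0057803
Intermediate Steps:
A = -1 (A = -1*1 = -1)
1/(A - (1030 - 1204)) = 1/(-1 - (1030 - 1204)) = 1/(-1 - 1*(-174)) = 1/(-1 + 174) = 1/173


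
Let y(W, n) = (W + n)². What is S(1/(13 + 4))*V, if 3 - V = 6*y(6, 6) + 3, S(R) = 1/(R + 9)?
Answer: -7344/77 ≈ -95.377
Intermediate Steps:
S(R) = 1/(9 + R)
V = -864 (V = 3 - (6*(6 + 6)² + 3) = 3 - (6*12² + 3) = 3 - (6*144 + 3) = 3 - (864 + 3) = 3 - 1*867 = 3 - 867 = -864)
S(1/(13 + 4))*V = -864/(9 + 1/(13 + 4)) = -864/(9 + 1/17) = -864/(154/17) = (17/154)*(-864) = -7344/77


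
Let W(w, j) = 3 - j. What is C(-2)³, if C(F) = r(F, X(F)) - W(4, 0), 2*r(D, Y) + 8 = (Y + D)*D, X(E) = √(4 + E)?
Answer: -(5 + √2)³ ≈ -263.89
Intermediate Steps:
r(D, Y) = -4 + D*(D + Y)/2 (r(D, Y) = -4 + ((Y + D)*D)/2 = -4 + ((D + Y)*D)/2 = -4 + (D*(D + Y))/2 = -4 + D*(D + Y)/2)
C(F) = -7 + F²/2 + F*√(4 + F)/2 (C(F) = (-4 + F²/2 + F*√(4 + F)/2) - (3 - 1*0) = (-4 + F²/2 + F*√(4 + F)/2) - (3 + 0) = (-4 + F²/2 + F*√(4 + F)/2) - 1*3 = (-4 + F²/2 + F*√(4 + F)/2) - 3 = -7 + F²/2 + F*√(4 + F)/2)
C(-2)³ = (-7 + (½)*(-2)² + (½)*(-2)*√(4 - 2))³ = (-7 + (½)*4 + (½)*(-2)*√2)³ = (-7 + 2 - √2)³ = (-5 - √2)³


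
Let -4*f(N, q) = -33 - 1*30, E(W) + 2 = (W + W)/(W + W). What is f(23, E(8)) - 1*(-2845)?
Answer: 11443/4 ≈ 2860.8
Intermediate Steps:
E(W) = -1 (E(W) = -2 + (W + W)/(W + W) = -2 + (2*W)/((2*W)) = -2 + (2*W)*(1/(2*W)) = -2 + 1 = -1)
f(N, q) = 63/4 (f(N, q) = -(-33 - 1*30)/4 = -(-33 - 30)/4 = -1/4*(-63) = 63/4)
f(23, E(8)) - 1*(-2845) = 63/4 - 1*(-2845) = 63/4 + 2845 = 11443/4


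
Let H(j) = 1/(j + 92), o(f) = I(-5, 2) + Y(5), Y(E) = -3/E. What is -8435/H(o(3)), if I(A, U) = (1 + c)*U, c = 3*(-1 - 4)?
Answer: -534779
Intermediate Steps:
c = -15 (c = 3*(-5) = -15)
I(A, U) = -14*U (I(A, U) = (1 - 15)*U = -14*U)
o(f) = -143/5 (o(f) = -14*2 - 3/5 = -28 - 3*⅕ = -28 - ⅗ = -143/5)
H(j) = 1/(92 + j)
-8435/H(o(3)) = -8435/(1/(92 - 143/5)) = -8435/(1/(317/5)) = -8435/5/317 = -8435*317/5 = -534779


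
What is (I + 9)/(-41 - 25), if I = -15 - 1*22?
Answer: 14/33 ≈ 0.42424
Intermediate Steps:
I = -37 (I = -15 - 22 = -37)
(I + 9)/(-41 - 25) = (-37 + 9)/(-41 - 25) = -28/(-66) = -28*(-1/66) = 14/33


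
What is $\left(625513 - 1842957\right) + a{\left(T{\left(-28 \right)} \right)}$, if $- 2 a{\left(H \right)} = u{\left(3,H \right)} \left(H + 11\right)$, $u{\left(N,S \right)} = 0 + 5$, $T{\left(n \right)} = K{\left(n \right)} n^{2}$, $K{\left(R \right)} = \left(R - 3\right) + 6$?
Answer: $- \frac{2336943}{2} \approx -1.1685 \cdot 10^{6}$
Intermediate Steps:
$K{\left(R \right)} = 3 + R$ ($K{\left(R \right)} = \left(-3 + R\right) + 6 = 3 + R$)
$T{\left(n \right)} = n^{2} \left(3 + n\right)$ ($T{\left(n \right)} = \left(3 + n\right) n^{2} = n^{2} \left(3 + n\right)$)
$u{\left(N,S \right)} = 5$
$a{\left(H \right)} = - \frac{55}{2} - \frac{5 H}{2}$ ($a{\left(H \right)} = - \frac{5 \left(H + 11\right)}{2} = - \frac{5 \left(11 + H\right)}{2} = - \frac{55 + 5 H}{2} = - \frac{55}{2} - \frac{5 H}{2}$)
$\left(625513 - 1842957\right) + a{\left(T{\left(-28 \right)} \right)} = \left(625513 - 1842957\right) - \left(\frac{55}{2} + \frac{5 \left(-28\right)^{2} \left(3 - 28\right)}{2}\right) = -1217444 - \left(\frac{55}{2} + \frac{5 \cdot 784 \left(-25\right)}{2}\right) = -1217444 - - \frac{97945}{2} = -1217444 + \left(- \frac{55}{2} + 49000\right) = -1217444 + \frac{97945}{2} = - \frac{2336943}{2}$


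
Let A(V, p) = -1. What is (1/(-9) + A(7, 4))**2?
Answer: 100/81 ≈ 1.2346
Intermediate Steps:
(1/(-9) + A(7, 4))**2 = (1/(-9) - 1)**2 = (-1/9 - 1)**2 = (-10/9)**2 = 100/81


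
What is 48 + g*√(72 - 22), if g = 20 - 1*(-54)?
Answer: 48 + 370*√2 ≈ 571.26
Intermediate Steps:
g = 74 (g = 20 + 54 = 74)
48 + g*√(72 - 22) = 48 + 74*√(72 - 22) = 48 + 74*√50 = 48 + 74*(5*√2) = 48 + 370*√2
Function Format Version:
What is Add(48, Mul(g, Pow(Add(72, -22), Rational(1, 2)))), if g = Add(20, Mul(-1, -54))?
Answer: Add(48, Mul(370, Pow(2, Rational(1, 2)))) ≈ 571.26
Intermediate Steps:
g = 74 (g = Add(20, 54) = 74)
Add(48, Mul(g, Pow(Add(72, -22), Rational(1, 2)))) = Add(48, Mul(74, Pow(Add(72, -22), Rational(1, 2)))) = Add(48, Mul(74, Pow(50, Rational(1, 2)))) = Add(48, Mul(74, Mul(5, Pow(2, Rational(1, 2))))) = Add(48, Mul(370, Pow(2, Rational(1, 2))))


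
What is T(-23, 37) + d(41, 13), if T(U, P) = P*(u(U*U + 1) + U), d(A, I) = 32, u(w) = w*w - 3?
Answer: 10392370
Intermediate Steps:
u(w) = -3 + w**2 (u(w) = w**2 - 3 = -3 + w**2)
T(U, P) = P*(-3 + U + (1 + U**2)**2) (T(U, P) = P*((-3 + (U*U + 1)**2) + U) = P*((-3 + (U**2 + 1)**2) + U) = P*((-3 + (1 + U**2)**2) + U) = P*(-3 + U + (1 + U**2)**2))
T(-23, 37) + d(41, 13) = 37*(-3 - 23 + (1 + (-23)**2)**2) + 32 = 37*(-3 - 23 + (1 + 529)**2) + 32 = 37*(-3 - 23 + 530**2) + 32 = 37*(-3 - 23 + 280900) + 32 = 37*280874 + 32 = 10392338 + 32 = 10392370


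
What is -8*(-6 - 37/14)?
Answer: 484/7 ≈ 69.143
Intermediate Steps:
-8*(-6 - 37/14) = -8*(-121/14) = 484/7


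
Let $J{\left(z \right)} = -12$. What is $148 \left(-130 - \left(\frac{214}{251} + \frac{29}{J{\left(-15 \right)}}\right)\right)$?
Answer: $- \frac{14313413}{753} \approx -19009.0$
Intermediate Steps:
$148 \left(-130 - \left(\frac{214}{251} + \frac{29}{J{\left(-15 \right)}}\right)\right) = 148 \left(-130 - \left(- \frac{29}{12} + \frac{214}{251}\right)\right) = 148 \left(-130 - - \frac{4711}{3012}\right) = 148 \left(-130 + \left(\frac{29}{12} - \frac{214}{251}\right)\right) = 148 \left(-130 + \frac{4711}{3012}\right) = 148 \left(- \frac{386849}{3012}\right) = - \frac{14313413}{753}$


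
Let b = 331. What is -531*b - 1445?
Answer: -177206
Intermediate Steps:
-531*b - 1445 = -531*331 - 1445 = -175761 - 1445 = -177206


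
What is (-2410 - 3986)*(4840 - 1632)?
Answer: -20518368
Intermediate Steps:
(-2410 - 3986)*(4840 - 1632) = -6396*3208 = -20518368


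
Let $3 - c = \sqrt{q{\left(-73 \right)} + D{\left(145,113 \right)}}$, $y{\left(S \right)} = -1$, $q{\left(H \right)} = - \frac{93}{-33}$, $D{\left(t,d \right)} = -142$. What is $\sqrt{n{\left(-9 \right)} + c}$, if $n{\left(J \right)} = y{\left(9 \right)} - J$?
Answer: $\frac{\sqrt{1331 - 11 i \sqrt{16841}}}{11} \approx 3.6831 - 1.6016 i$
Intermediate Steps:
$q{\left(H \right)} = \frac{31}{11}$ ($q{\left(H \right)} = \left(-93\right) \left(- \frac{1}{33}\right) = \frac{31}{11}$)
$n{\left(J \right)} = -1 - J$
$c = 3 - \frac{i \sqrt{16841}}{11}$ ($c = 3 - \sqrt{\frac{31}{11} - 142} = 3 - \sqrt{- \frac{1531}{11}} = 3 - \frac{i \sqrt{16841}}{11} \approx 3.0 - 11.798 i$)
$\sqrt{n{\left(-9 \right)} + c} = \sqrt{\left(-1 - -9\right) + \left(3 - \frac{i \sqrt{16841}}{11}\right)} = \sqrt{\left(-1 + 9\right) + \left(3 - \frac{i \sqrt{16841}}{11}\right)} = \sqrt{8 + \left(3 - \frac{i \sqrt{16841}}{11}\right)} = \sqrt{11 - \frac{i \sqrt{16841}}{11}}$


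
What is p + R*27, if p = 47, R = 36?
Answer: 1019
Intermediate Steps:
p + R*27 = 47 + 36*27 = 47 + 972 = 1019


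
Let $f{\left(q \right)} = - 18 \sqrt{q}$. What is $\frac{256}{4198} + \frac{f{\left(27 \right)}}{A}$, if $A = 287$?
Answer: $\frac{128}{2099} - \frac{54 \sqrt{3}}{287} \approx -0.26491$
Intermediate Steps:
$\frac{256}{4198} + \frac{f{\left(27 \right)}}{A} = \frac{256}{4198} + \frac{\left(-18\right) \sqrt{27}}{287} = 256 \cdot \frac{1}{4198} + - 18 \cdot 3 \sqrt{3} \cdot \frac{1}{287} = \frac{128}{2099} + - 54 \sqrt{3} \cdot \frac{1}{287} = \frac{128}{2099} - \frac{54 \sqrt{3}}{287}$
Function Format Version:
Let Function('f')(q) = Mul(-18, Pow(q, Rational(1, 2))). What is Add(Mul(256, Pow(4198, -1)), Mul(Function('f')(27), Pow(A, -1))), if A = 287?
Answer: Add(Rational(128, 2099), Mul(Rational(-54, 287), Pow(3, Rational(1, 2)))) ≈ -0.26491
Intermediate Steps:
Add(Mul(256, Pow(4198, -1)), Mul(Function('f')(27), Pow(A, -1))) = Add(Mul(256, Pow(4198, -1)), Mul(Mul(-18, Pow(27, Rational(1, 2))), Pow(287, -1))) = Add(Mul(256, Rational(1, 4198)), Mul(Mul(-18, Mul(3, Pow(3, Rational(1, 2)))), Rational(1, 287))) = Add(Rational(128, 2099), Mul(Mul(-54, Pow(3, Rational(1, 2))), Rational(1, 287))) = Add(Rational(128, 2099), Mul(Rational(-54, 287), Pow(3, Rational(1, 2))))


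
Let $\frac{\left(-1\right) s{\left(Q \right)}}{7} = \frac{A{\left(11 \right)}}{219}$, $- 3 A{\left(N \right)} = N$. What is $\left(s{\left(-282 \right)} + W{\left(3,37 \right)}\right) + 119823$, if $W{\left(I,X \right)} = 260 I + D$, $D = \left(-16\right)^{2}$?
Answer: $\frac{79404440}{657} \approx 1.2086 \cdot 10^{5}$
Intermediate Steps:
$A{\left(N \right)} = - \frac{N}{3}$
$D = 256$
$W{\left(I,X \right)} = 256 + 260 I$ ($W{\left(I,X \right)} = 260 I + 256 = 256 + 260 I$)
$s{\left(Q \right)} = \frac{77}{657}$ ($s{\left(Q \right)} = - 7 \frac{\left(- \frac{1}{3}\right) 11}{219} = - 7 \left(\left(- \frac{11}{3}\right) \frac{1}{219}\right) = \left(-7\right) \left(- \frac{11}{657}\right) = \frac{77}{657}$)
$\left(s{\left(-282 \right)} + W{\left(3,37 \right)}\right) + 119823 = \left(\frac{77}{657} + \left(256 + 260 \cdot 3\right)\right) + 119823 = \left(\frac{77}{657} + \left(256 + 780\right)\right) + 119823 = \left(\frac{77}{657} + 1036\right) + 119823 = \frac{680729}{657} + 119823 = \frac{79404440}{657}$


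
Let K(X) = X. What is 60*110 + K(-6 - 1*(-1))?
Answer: 6595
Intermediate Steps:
60*110 + K(-6 - 1*(-1)) = 60*110 + (-6 - 1*(-1)) = 6600 + (-6 + 1) = 6600 - 5 = 6595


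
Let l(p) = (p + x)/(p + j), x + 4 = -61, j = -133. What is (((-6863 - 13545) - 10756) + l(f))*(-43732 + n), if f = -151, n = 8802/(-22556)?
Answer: 545640068181615/400369 ≈ 1.3628e+9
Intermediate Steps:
x = -65 (x = -4 - 61 = -65)
n = -4401/11278 (n = 8802*(-1/22556) = -4401/11278 ≈ -0.39023)
l(p) = (-65 + p)/(-133 + p) (l(p) = (p - 65)/(p - 133) = (-65 + p)/(-133 + p))
(((-6863 - 13545) - 10756) + l(f))*(-43732 + n) = (((-6863 - 13545) - 10756) + (-65 - 151)/(-133 - 151))*(-43732 - 4401/11278) = ((-20408 - 10756) - 216/(-284))*(-493213897/11278) = (-31164 - 1/284*(-216))*(-493213897/11278) = (-31164 + 54/71)*(-493213897/11278) = -2212590/71*(-493213897/11278) = 545640068181615/400369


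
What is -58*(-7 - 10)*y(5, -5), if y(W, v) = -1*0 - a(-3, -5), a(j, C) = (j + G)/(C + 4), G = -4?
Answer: -6902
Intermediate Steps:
a(j, C) = (-4 + j)/(4 + C) (a(j, C) = (j - 4)/(C + 4) = (-4 + j)/(4 + C))
y(W, v) = -7 (y(W, v) = -1*0 - (-4 - 3)/(4 - 5) = 0 - (-7)/(-1) = 0 - (-1)*(-7) = 0 - 1*7 = 0 - 7 = -7)
-58*(-7 - 10)*y(5, -5) = -58*(-7 - 10)*(-7) = -(-986)*(-7) = -58*119 = -6902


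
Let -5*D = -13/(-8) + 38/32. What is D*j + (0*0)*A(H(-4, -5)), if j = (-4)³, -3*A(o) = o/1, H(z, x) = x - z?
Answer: 36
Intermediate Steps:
A(o) = -o/3 (A(o) = -o/(3*1) = -o/3)
D = -9/16 (D = -(-13/(-8) + 38/32)/5 = -(-13*(-⅛) + 38*(1/32))/5 = -(13/8 + 19/16)/5 = -⅕*45/16 = -9/16 ≈ -0.56250)
j = -64
D*j + (0*0)*A(H(-4, -5)) = -9/16*(-64) + (0*0)*(-(-5 - 1*(-4))/3) = 36 + 0*(-(-5 + 4)/3) = 36 + 0*(-⅓*(-1)) = 36 + 0*(⅓) = 36 + 0 = 36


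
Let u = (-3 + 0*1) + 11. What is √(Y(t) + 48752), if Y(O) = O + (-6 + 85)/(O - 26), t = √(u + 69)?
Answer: √(1267396 - 48726*√77)/√(26 - √77) ≈ 220.81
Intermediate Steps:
u = 8 (u = (-3 + 0) + 11 = -3 + 11 = 8)
t = √77 (t = √(8 + 69) = √77 ≈ 8.7750)
Y(O) = O + 79/(-26 + O)
√(Y(t) + 48752) = √((79 + (√77)² - 26*√77)/(-26 + √77) + 48752) = √((79 + 77 - 26*√77)/(-26 + √77) + 48752) = √((156 - 26*√77)/(-26 + √77) + 48752) = √(48752 + (156 - 26*√77)/(-26 + √77))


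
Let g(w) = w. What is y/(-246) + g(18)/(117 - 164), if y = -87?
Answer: -113/3854 ≈ -0.029320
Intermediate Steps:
y/(-246) + g(18)/(117 - 164) = -87/(-246) + 18/(117 - 164) = -87*(-1/246) + 18/(-47) = 29/82 + 18*(-1/47) = 29/82 - 18/47 = -113/3854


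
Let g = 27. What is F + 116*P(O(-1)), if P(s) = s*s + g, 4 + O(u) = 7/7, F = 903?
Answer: 5079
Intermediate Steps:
O(u) = -3 (O(u) = -4 + 7/7 = -4 + 7*(⅐) = -4 + 1 = -3)
P(s) = 27 + s² (P(s) = s*s + 27 = s² + 27 = 27 + s²)
F + 116*P(O(-1)) = 903 + 116*(27 + (-3)²) = 903 + 116*(27 + 9) = 903 + 116*36 = 903 + 4176 = 5079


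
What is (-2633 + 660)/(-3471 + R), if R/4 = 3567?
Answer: -1973/10797 ≈ -0.18274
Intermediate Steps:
R = 14268 (R = 4*3567 = 14268)
(-2633 + 660)/(-3471 + R) = (-2633 + 660)/(-3471 + 14268) = -1973/10797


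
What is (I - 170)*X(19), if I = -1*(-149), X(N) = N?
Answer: -399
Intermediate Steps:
I = 149
(I - 170)*X(19) = (149 - 170)*19 = -21*19 = -399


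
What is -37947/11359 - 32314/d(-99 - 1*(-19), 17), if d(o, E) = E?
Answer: -367699825/193103 ≈ -1904.2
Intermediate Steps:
-37947/11359 - 32314/d(-99 - 1*(-19), 17) = -37947/11359 - 32314/17 = -367699825/193103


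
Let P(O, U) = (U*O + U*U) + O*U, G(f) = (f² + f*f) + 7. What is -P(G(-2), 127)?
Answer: -19939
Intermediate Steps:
G(f) = 7 + 2*f² (G(f) = (f² + f²) + 7 = 2*f² + 7 = 7 + 2*f²)
P(O, U) = U² + 2*O*U (P(O, U) = (O*U + U²) + O*U = (U² + O*U) + O*U = U² + 2*O*U)
-P(G(-2), 127) = -127*(127 + 2*(7 + 2*(-2)²)) = -127*(127 + 2*(7 + 2*4)) = -127*(127 + 2*(7 + 8)) = -127*(127 + 2*15) = -127*(127 + 30) = -127*157 = -1*19939 = -19939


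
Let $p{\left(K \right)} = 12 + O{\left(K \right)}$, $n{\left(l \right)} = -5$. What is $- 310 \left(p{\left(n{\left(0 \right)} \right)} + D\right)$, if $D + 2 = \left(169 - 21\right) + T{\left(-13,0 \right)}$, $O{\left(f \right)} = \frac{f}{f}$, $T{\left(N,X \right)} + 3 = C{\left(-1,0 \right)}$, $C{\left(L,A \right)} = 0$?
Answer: $-48360$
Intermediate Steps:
$T{\left(N,X \right)} = -3$ ($T{\left(N,X \right)} = -3 + 0 = -3$)
$O{\left(f \right)} = 1$
$p{\left(K \right)} = 13$ ($p{\left(K \right)} = 12 + 1 = 13$)
$D = 143$ ($D = -2 + \left(\left(169 - 21\right) - 3\right) = -2 + \left(148 - 3\right) = -2 + 145 = 143$)
$- 310 \left(p{\left(n{\left(0 \right)} \right)} + D\right) = - 310 \left(13 + 143\right) = \left(-310\right) 156 = -48360$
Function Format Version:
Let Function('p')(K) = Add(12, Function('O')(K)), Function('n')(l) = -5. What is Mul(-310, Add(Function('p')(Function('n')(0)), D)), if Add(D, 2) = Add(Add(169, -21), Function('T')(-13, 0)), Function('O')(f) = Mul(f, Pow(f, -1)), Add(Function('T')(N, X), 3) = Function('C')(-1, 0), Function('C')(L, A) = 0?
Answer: -48360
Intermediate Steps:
Function('T')(N, X) = -3 (Function('T')(N, X) = Add(-3, 0) = -3)
Function('O')(f) = 1
Function('p')(K) = 13 (Function('p')(K) = Add(12, 1) = 13)
D = 143 (D = Add(-2, Add(Add(169, -21), -3)) = Add(-2, Add(148, -3)) = Add(-2, 145) = 143)
Mul(-310, Add(Function('p')(Function('n')(0)), D)) = Mul(-310, Add(13, 143)) = Mul(-310, 156) = -48360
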